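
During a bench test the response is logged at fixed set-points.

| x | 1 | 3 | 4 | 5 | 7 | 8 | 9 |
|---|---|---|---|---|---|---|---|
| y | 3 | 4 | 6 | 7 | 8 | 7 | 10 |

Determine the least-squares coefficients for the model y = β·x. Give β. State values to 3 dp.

The normal equations are: 245·β = 276.
(Σx·x = 245, Σx·y = 276.)
β = 276/245 = 1.12653.

β = 1.127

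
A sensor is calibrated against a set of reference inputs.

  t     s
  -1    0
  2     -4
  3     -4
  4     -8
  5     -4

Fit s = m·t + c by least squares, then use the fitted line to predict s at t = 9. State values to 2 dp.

ŝ = -10.04

Forming AᵀA = [[55, 13]; [13, 5]] and Aᵀs = [-72, -20]ᵀ gives AᵀA·[m, c]ᵀ = Aᵀs.
Determinant 55·5 − 13² = 106.
m = ((-72)·5 − 13·(-20))/106 = -50/53; c = (55·(-20) − 13·(-72))/106 = -82/53.
At t = 9: ŝ = (-50/53)·(9) + (-82/53)·(1) = -532/53.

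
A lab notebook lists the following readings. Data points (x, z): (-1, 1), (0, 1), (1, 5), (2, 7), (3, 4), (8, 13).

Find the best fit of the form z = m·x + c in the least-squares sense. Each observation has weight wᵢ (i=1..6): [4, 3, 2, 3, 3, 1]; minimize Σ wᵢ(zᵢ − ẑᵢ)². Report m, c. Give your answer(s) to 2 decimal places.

m = 1.29, c = 2.24

The normal system MᵀWM·[m, c]ᵀ = MᵀWz is [[109, 21]; [21, 16]]·[m, c]ᵀ = [188, 63]ᵀ.
det = 109·16 − 21² = 1303.
m = (188·16 − 21·63)/1303 = 1685/1303; c = (109·63 − 21·188)/1303 = 2919/1303.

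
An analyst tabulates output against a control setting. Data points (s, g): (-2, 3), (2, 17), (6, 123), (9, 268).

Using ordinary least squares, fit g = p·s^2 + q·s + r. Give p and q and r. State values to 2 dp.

p = 2.98, q = 3.20, r = -2.22

Setting ∂/∂p … = 0 gives: 7889·p + 945·q + 125·r = 26216;  945·p + 125·q + 15·r = 3178;  125·p + 15·q + 4·r = 411.
Inverting the 3×3 Gram matrix, [p, q, r]ᵀ = [3496/1175, 18779/5875, -2603/1175]ᵀ.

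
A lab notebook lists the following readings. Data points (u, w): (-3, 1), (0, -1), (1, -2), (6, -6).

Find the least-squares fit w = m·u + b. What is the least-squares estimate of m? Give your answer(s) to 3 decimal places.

The normal equations are: 46·m + 4·b = -41;  4·m + 4·b = -8.
(Σu·u = 46, Σu = 4, Σ1 = 4, Σu·w = -41, Σw = -8.)
Δ = 46·4 − 4² = 168.
m = ((-41)·4 − 4·(-8))/168 = -11/14; b = (46·(-8) − 4·(-41))/168 = -17/14.

m = -0.786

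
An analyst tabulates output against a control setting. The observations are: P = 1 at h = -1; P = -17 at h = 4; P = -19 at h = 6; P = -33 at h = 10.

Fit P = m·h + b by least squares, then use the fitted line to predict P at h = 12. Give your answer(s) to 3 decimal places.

P̂ = -38.952

The normal system MᵀM·[m, b]ᵀ = MᵀP is [[153, 19]; [19, 4]]·[m, b]ᵀ = [-513, -68]ᵀ.
Eliminating b: 4·(row 1) − 19·(row 2) gives 251·m = 4·(-513) − 19·(-68) = -760, so m = -760/251.
Then b = ((-68) − 19·(-760/251))/4 = -657/251.
At h = 12: P̂ = (-760/251)·(12) + (-657/251)·(1) = -9777/251.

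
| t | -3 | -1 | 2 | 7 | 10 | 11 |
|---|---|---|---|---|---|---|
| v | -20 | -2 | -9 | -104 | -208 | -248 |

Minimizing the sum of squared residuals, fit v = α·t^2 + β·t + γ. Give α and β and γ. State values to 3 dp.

α = -2.028, β = -0.258, γ = -1.381

With design matrix X, XᵀX = [[27140, 2654, 284]; [2654, 284, 26]; [284, 26, 6]] and Xᵀv = [-56122, -5492, -591]ᵀ.
Row-reducing yields α = -976351/481398, β = -62173/240699, γ = -221641/160466.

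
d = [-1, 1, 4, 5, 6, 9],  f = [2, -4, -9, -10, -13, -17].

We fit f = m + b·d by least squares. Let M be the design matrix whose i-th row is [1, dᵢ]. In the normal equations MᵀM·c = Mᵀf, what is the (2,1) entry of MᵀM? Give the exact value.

Row 2 ↔ basis d, column 1 ↔ basis 1, so (MᵀM)_{2,1} = Σᵢ d = (-1)·(1) + (1)·(1) + (4)·(1) + (5)·(1) + (6)·(1) + (9)·(1) = 24.

24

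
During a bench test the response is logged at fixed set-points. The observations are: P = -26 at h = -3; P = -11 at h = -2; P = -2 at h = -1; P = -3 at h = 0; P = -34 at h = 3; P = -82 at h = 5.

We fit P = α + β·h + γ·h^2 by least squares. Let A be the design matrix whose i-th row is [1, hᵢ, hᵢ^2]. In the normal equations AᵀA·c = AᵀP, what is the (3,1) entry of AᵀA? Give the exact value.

48

Row 3 ↔ basis h^2, column 1 ↔ basis 1, so (AᵀA)_{3,1} = Σᵢ h^2 = (9)·(1) + (4)·(1) + (1)·(1) + (0)·(1) + (9)·(1) + (25)·(1) = 48.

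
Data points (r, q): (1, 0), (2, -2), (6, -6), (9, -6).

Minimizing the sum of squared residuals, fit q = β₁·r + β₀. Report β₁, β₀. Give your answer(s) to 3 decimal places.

With design matrix X, XᵀX = [[122, 18]; [18, 4]] and Xᵀq = [-94, -14]ᵀ.
Eliminating β₀: 4·(row 1) − 18·(row 2) gives 164·β₁ = 4·(-94) − 18·(-14) = -124, so β₁ = -31/41.
Then β₀ = ((-14) − 18·(-31/41))/4 = -4/41.

β₁ = -0.756, β₀ = -0.098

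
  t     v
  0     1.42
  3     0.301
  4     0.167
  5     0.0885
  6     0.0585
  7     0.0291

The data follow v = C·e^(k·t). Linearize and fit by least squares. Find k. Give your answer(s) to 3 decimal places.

Let Y = ln v. Fitting Y = k·t + ln C by least squares:
XᵀX = [[135.0000, 25.0000]; [25.0000, 6]], rhs = [-64.6762, -11.4402]ᵀ  (here Σt = 25.0000, Σ(t)² = 135.0000, Σln v = -11.4402, Σt·ln v = -64.6762).
Slope k = (n·Σt·ln v − Σt·Σln v)/(n·Σ(t)² − (Σt)²) = (6·-64.6762 − 25.0000·-11.4402)/185.0000 = -0.55163; ln C = (Σln v − k·Σt)/n = 0.39174.

k = -0.552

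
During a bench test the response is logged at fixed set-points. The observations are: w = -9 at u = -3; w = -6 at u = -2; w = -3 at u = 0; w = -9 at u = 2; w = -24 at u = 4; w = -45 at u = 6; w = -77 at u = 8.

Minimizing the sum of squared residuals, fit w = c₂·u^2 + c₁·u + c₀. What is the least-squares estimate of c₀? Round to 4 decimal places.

Compute the Gram sums: Σu^2·u^2 = 5761, Σu^2·u = 765, Σu^2 = 133, Σu·u = 133, Σu = 15, Σ1 = 7.
For Xᵀw: Σu^2·w = -7073, Σu·w = -961, Σw = -173.
So XᵀX·[c₂, c₁, c₀]ᵀ = Xᵀw: [[5761, 765, 133]; [765, 133, 15]; [133, 15, 7]]·[c₂, c₁, c₀]ᵀ = [-7073, -961, -173]ᵀ.
Row-reducing yields c₂ = -8209/7981, c₁ = -7642/7981, c₀ = -24898/7981.

c₀ = -3.1197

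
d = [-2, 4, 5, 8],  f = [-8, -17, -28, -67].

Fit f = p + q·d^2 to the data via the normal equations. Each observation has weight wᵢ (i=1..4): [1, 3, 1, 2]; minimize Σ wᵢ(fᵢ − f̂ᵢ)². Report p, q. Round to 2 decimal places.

XᵀWX·[p, q]ᵀ = XᵀWf reads: 7·p + 205·q = -221;  205·p + 9601·q = -10124.
Eliminating q: 9601·(row 1) − 205·(row 2) gives 25182·p = 9601·(-221) − 205·(-10124) = -46401, so p = -15467/8394.
Then q = ((-10124) − 205·(-15467/8394))/9601 = -8521/8394.

p = -1.84, q = -1.02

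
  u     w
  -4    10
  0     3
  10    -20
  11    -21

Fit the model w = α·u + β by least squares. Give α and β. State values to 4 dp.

α = -2.1366, β = 2.0804

Normal-equation sums: Σu·u = 237, Σu = 17, Σ1 = 4.
For Xᵀw: Σu·w = -471, Σw = -28.
So XᵀX·[α, β]ᵀ = Xᵀw: [[237, 17]; [17, 4]]·[α, β]ᵀ = [-471, -28]ᵀ.
Eliminating β: 4·(row 1) − 17·(row 2) gives 659·α = 4·(-471) − 17·(-28) = -1408, so α = -1408/659.
Then β = ((-28) − 17·(-1408/659))/4 = 1371/659.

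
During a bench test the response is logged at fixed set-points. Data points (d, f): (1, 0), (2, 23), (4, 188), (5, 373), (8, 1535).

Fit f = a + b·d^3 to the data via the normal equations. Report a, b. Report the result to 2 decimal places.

a = -2.62, b = 3.00

From the data, Σ1 = 5, Σd^3 = 710, Σd^3·d^3 = 281930.
For Aᵀf: Σf = 2119, Σd^3·f = 844761.
Normal equations: [[5, 710]; [710, 281930]]·[a, b]ᵀ = [2119, 844761]ᵀ.
Eliminating b: 281930·(row 1) − 710·(row 2) gives 905550·a = 281930·2119 − 710·844761 = -2370640, so a = -237064/90555.
Then b = (844761 − 710·(-237064/90555))/281930 = 543863/181110.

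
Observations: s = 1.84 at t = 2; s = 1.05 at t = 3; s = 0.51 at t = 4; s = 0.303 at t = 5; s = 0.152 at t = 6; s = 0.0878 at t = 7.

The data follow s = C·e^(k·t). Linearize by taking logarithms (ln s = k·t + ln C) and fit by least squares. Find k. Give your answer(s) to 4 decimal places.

Let Y = ln s. Fitting Y = k·t + ln C by least squares:
Sums: Σt = 27.0000, Σ(t)² = 139.0000, Σln s = -5.5254, Σt·ln s = -35.6297.
Normal system: [[139.0000, 27.0000]; [27.0000, 6]]·[k, ln C]ᵀ = [-35.6297, -5.5254]ᵀ.
Δ = 139.0000·6 − (27.0000)² = 105.0000; k = (-35.6297·6 − 27.0000·-5.5254)/105.0000 = -0.61517, ln C = (139.0000·-5.5254 − 27.0000·-35.6297)/105.0000 = 1.84737.

k = -0.6152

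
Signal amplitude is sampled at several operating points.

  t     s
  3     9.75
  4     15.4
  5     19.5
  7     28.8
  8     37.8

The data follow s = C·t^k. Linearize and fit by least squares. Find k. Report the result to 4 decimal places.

With ln sᵢ as the transformed response and ln tᵢ as the regressor:
Σln t = 8.1197, Σ(ln t)² = 13.8297, Σln s = 14.9747, Σln t·ln s = 25.1653.
Equations: 13.8297·k + 8.1197·ln C = 25.1653;  8.1197·k + 5·ln C = 14.9747.
Solving (det = 3.2190): k = 1.31605, ln C = 0.85776.

k = 1.3161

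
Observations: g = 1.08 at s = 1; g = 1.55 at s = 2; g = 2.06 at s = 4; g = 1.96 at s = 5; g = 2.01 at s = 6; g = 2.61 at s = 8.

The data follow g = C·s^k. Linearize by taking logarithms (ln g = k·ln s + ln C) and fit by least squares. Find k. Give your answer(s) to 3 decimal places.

k = 0.379

Taking logs, ln g = k·ln s + ln C, so regress ln g on ln s.
Sums: Σln s = 7.5601, Σ(ln s)² = 12.5270, Σln g = 3.5684, Σln s·ln g = 5.6345.
Normal system: [[12.5270, 7.5601]; [7.5601, 6]]·[k, ln C]ᵀ = [5.6345, 3.5684]ᵀ.
Solving (det = 18.0074): k = 0.37930, ln C = 0.11681.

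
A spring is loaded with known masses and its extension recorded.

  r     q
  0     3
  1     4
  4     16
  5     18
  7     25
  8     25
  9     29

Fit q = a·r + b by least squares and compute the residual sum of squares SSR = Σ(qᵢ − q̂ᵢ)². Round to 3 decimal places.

SSR = 9.685

Compute the Gram sums: Σr·r = 236, Σr = 34, Σ1 = 7.
Moment sums: Σr·q = 794, Σq = 120.
MᵀM·[a, b]ᵀ = Mᵀq becomes [[236, 34]; [34, 7]]·[a, b]ᵀ = [794, 120]ᵀ.
Eliminating b: 7·(row 1) − 34·(row 2) gives 496·a = 7·794 − 34·120 = 1478, so a = 739/248.
Then b = (120 − 34·(739/248))/7 = 331/124.
Residuals: 41/124, -409/248, 175/124, 107/248, 365/248, -187/124, -121/248; SSR = 1201/124.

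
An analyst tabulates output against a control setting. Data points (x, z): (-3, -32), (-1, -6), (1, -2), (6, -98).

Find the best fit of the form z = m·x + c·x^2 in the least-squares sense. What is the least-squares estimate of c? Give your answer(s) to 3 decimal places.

With design matrix M, MᵀM = [[47, 189]; [189, 1379]] and Mᵀz = [-488, -3824]ᵀ.
Δ = 47·1379 − 189² = 29092.
m = ((-488)·1379 − 189·(-3824))/29092 = 1778/1039; c = (47·(-3824) − 189·(-488))/29092 = -21874/7273.

c = -3.008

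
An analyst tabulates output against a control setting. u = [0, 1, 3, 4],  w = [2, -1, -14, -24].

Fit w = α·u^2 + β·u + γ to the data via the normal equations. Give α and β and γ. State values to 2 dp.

Forming XᵀX = [[338, 92, 26]; [92, 26, 8]; [26, 8, 4]] and Xᵀw = [-511, -139, -37]ᵀ gives XᵀX·[α, β, γ]ᵀ = Xᵀw.
Inverting the 3×3 Gram matrix, [α, β, γ]ᵀ = [-7/6, -11/6, 2]ᵀ.

α = -1.17, β = -1.83, γ = 2.00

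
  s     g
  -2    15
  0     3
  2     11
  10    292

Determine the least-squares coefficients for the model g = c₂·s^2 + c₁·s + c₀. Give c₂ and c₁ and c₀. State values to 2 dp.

Sums needed: Σs^2·s^2 = 10032, Σs^2·s = 1000, Σs^2 = 108, Σs·s = 108, Σs = 10, Σ1 = 4.
And Σs^2·g = 29304, Σs·g = 2912, Σg = 321.
Normal equations: [[10032, 1000, 108]; [1000, 108, 10]; [108, 10, 4]]·[c₂, c₁, c₀]ᵀ = [29304, 2912, 321]ᵀ.
Solving the 3×3 system (Gaussian elimination) gives c₂ = 21617/7216, c₁ = -3363/3608, c₀ = 765/451.

c₂ = 3.00, c₁ = -0.93, c₀ = 1.70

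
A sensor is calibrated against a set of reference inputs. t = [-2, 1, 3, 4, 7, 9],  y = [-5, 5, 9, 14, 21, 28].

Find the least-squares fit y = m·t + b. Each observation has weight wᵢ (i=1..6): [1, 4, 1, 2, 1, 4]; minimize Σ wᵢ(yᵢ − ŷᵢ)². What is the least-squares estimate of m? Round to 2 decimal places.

Sums needed: Σwᵢ·t·t = 422, Σwᵢ·t = 56, Σwᵢ·1 = 13.
For XᵀWy: Σwᵢ·t·y = 1324, Σwᵢ·y = 185.
Eliminating b: 13·(row 1) − 56·(row 2) gives 2350·m = 13·1324 − 56·185 = 6852, so m = 3426/1175.
Then b = (185 − 56·(3426/1175))/13 = 1963/1175.

m = 2.92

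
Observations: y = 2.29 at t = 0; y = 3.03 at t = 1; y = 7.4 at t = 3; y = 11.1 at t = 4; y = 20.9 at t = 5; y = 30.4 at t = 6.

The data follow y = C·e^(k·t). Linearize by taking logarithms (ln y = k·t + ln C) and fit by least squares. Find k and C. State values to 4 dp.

With ln yᵢ as the transformed response and tᵢ as the regressor:
Σt = 19.0000, Σ(t)² = 87.0000, Σln y = 12.7997, Σt·ln y = 52.4262.
Equations: 87.0000·k + 19.0000·ln C = 52.4262;  19.0000·k + 6·ln C = 12.7997.
Slope k = (n·Σt·ln y − Σt·Σln y)/(n·Σ(t)² − (Σt)²) = (6·52.4262 − 19.0000·12.7997)/161.0000 = 0.44324; ln C = (Σln y − k·Σt)/n = 0.72968, so C = exp(0.72968) = 2.07442.

k = 0.4432, C = 2.0744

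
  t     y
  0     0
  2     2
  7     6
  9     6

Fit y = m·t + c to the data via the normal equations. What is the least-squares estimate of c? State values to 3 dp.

Setting ∂/∂m … = 0 gives: 134·m + 18·c = 100;  18·m + 4·c = 14.
(Σt·t = 134, Σt = 18, Σ1 = 4, Σt·y = 100, Σy = 14.)
Eliminating c: 4·(row 1) − 18·(row 2) gives 212·m = 4·100 − 18·14 = 148, so m = 37/53.
Then c = (14 − 18·(37/53))/4 = 19/53.

c = 0.358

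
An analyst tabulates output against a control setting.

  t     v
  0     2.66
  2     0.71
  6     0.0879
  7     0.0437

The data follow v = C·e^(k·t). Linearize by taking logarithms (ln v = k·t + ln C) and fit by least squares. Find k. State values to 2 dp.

With ln vᵢ as the transformed response and tᵢ as the regressor:
Σt = 15.0000, Σ(t)² = 89.0000, Σln v = -4.9261, Σt·ln v = -37.1872.
Normal system: [[89.0000, 15.0000]; [15.0000, 4]]·[k, ln C]ᵀ = [-37.1872, -4.9261]ᵀ.
Slope k = (n·Σt·ln v − Σt·Σln v)/(n·Σ(t)² − (Σt)²) = (4·-37.1872 − 15.0000·-4.9261)/131.0000 = -0.57143; ln C = (Σln v − k·Σt)/n = 0.91131.

k = -0.57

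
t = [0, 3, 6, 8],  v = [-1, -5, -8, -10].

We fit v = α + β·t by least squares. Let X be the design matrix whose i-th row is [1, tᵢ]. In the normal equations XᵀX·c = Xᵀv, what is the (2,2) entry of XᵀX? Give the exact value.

109

Row 2 ↔ basis t, column 2 ↔ basis t, so (XᵀX)_{2,2} = Σᵢ (t)·(t) = (0)·(0) + (3)·(3) + (6)·(6) + (8)·(8) = 109.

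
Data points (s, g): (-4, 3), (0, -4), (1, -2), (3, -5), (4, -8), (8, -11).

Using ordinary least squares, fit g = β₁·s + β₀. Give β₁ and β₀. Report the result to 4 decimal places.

β₁ = -1.1585, β₀ = -2.1829

Compute the Gram sums: Σs·s = 106, Σs = 12, Σ1 = 6.
Right-hand side: Σs·g = -149, Σg = -27.
Eliminating β₀: 6·(row 1) − 12·(row 2) gives 492·β₁ = 6·(-149) − 12·(-27) = -570, so β₁ = -95/82.
Then β₀ = ((-27) − 12·(-95/82))/6 = -179/82.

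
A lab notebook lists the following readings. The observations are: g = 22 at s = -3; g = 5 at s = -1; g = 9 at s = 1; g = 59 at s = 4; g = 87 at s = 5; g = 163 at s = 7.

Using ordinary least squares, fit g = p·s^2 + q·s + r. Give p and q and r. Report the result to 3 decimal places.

Compute the Gram sums: Σs^2·s^2 = 3365, Σs^2·s = 505, Σs^2 = 101, Σs·s = 101, Σs = 13, Σ1 = 6.
For Xᵀg: Σs^2·g = 11318, Σs·g = 1750, Σg = 345.
XᵀX·[p, q, r]ᵀ = Xᵀg becomes [[3365, 505, 101]; [505, 101, 13]; [101, 13, 6]]·[p, q, r]ᵀ = [11318, 1750, 345]ᵀ.
Row-reducing yields p = 57233/19682, q = 46037/19682, r = 34273/9841.

p = 2.908, q = 2.339, r = 3.483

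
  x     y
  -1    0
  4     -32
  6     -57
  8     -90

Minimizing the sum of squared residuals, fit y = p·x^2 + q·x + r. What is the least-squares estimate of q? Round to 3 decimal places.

q = -3.643

Entries of MᵀM: Σx^2·x^2 = 5649, Σx^2·x = 791, Σx^2 = 117, Σx·x = 117, Σx = 17, Σ1 = 4.
For Mᵀy: Σx^2·y = -8324, Σx·y = -1190, Σy = -179.
So MᵀM·[p, q, r]ᵀ = Mᵀy: [[5649, 791, 117]; [791, 117, 17]; [117, 17, 4]]·[p, q, r]ᵀ = [-8324, -1190, -179]ᵀ.
Inverting the 3×3 Gram matrix, [p, q, r]ᵀ = [-12107/13358, -48659/13358, -18420/6679]ᵀ.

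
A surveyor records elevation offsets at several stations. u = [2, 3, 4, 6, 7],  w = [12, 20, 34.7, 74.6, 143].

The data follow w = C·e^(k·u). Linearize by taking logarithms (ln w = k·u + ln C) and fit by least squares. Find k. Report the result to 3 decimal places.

Linearized form: ln w = k·u + ln C. From the 5 transformed points,
AᵀA = [[114.0000, 22.0000]; [22.0000, 5]], rhs = [88.7567, 18.3024]ᵀ  (here Σu = 22.0000, Σ(u)² = 114.0000, Σln w = 18.3024, Σu·ln w = 88.7567).
Δ = 114.0000·5 − (22.0000)² = 86.0000; k = (88.7567·5 − 22.0000·18.3024)/86.0000 = 0.47827, ln C = (114.0000·18.3024 − 22.0000·88.7567)/86.0000 = 1.55606.

k = 0.478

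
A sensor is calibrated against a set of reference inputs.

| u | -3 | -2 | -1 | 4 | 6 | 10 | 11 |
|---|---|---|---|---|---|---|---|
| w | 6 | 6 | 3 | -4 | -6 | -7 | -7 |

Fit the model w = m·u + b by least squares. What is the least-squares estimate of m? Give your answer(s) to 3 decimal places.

m = -1.011

Normal-equation sums: Σu·u = 287, Σu = 25, Σ1 = 7.
Moment sums: Σu·w = -232, Σw = -9.
Normal equations: [[287, 25]; [25, 7]]·[m, b]ᵀ = [-232, -9]ᵀ.
Eliminating b: 7·(row 1) − 25·(row 2) gives 1384·m = 7·(-232) − 25·(-9) = -1399, so m = -1399/1384.
Then b = ((-9) − 25·(-1399/1384))/7 = 3217/1384.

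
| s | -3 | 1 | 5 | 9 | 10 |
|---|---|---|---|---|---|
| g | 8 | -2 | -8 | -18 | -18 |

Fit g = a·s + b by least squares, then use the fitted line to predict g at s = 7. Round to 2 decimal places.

ĝ = -12.85

Forming XᵀX = [[216, 22]; [22, 5]] and Xᵀg = [-408, -38]ᵀ gives XᵀX·[a, b]ᵀ = Xᵀg.
det = 216·5 − 22² = 596.
a = ((-408)·5 − 22·(-38))/596 = -301/149; b = (216·(-38) − 22·(-408))/596 = 192/149.
At s = 7: ĝ = (-301/149)·(7) + (192/149)·(1) = -1915/149.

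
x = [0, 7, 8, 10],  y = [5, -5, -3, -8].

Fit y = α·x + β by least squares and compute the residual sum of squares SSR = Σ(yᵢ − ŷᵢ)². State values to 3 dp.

Entries of AᵀA: Σx·x = 213, Σx = 25, Σ1 = 4.
Right-hand side: Σx·y = -139, Σy = -11.
So AᵀA·[α, β]ᵀ = Aᵀy: [[213, 25]; [25, 4]]·[α, β]ᵀ = [-139, -11]ᵀ.
Eliminating β: 4·(row 1) − 25·(row 2) gives 227·α = 4·(-139) − 25·(-11) = -281, so α = -281/227.
Then β = ((-11) − 25·(-281/227))/4 = 1132/227.
Residuals: 3/227, -300/227, 435/227, -138/227; SSR = 1314/227.

SSR = 5.789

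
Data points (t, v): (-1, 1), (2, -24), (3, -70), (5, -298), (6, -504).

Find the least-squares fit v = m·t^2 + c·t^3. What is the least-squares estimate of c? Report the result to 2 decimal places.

Normal-equation sums: Σt^2·t^2 = 2019, Σt^2·t^3 = 11175, Σt^3·t^3 = 63075.
For Aᵀv: Σt^2·v = -26319, Σt^3·v = -148197.
Eliminating c: 63075·(row 1) − 11175·(row 2) gives 2467800·m = 63075·(-26319) − 11175·(-148197) = -3969450, so m = -8821/5484.
Then c = ((-148197) − 11175·(-8821/5484))/63075 = -283051/137100.

c = -2.06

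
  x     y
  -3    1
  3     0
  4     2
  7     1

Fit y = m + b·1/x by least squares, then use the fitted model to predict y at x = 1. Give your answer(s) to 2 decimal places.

Sums needed: Σ1 = 4, Σ1/x = 11/28, Σ1/x·1/x = 2153/7056.
Right-hand side: Σy = 4, Σ1/x·y = 13/42.
Eliminating b: (2153/7056)·(row 1) − (11/28)·(row 2) gives (7523/7056)·m = (2153/7056)·4 − (11/28)·(13/42) = 3877/3528, so m = 7754/7523.
Then b = ((13/42) − (11/28)·(7754/7523))/(2153/7056) = -2352/7523.
At x = 1: ŷ = (7754/7523)·(1) + (-2352/7523)·(1) = 5402/7523.

ŷ = 0.72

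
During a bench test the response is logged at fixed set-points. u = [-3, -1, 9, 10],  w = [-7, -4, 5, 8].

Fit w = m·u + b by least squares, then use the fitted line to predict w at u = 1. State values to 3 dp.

AᵀA·[m, b]ᵀ = Aᵀw reads: 191·m + 15·b = 150;  15·m + 4·b = 2.
det = 191·4 − 15² = 539.
m = (150·4 − 15·2)/539 = 570/539; b = (191·2 − 15·150)/539 = -1868/539.
At u = 1: ŵ = (570/539)·(1) + (-1868/539)·(1) = -118/49.

ŵ = -2.408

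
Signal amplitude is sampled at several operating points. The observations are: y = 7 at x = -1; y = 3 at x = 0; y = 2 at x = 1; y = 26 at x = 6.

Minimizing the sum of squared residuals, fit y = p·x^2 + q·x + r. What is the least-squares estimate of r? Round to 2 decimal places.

r = 3.30

Compute the Gram sums: Σx^2·x^2 = 1298, Σx^2·x = 216, Σx^2 = 38, Σx·x = 38, Σx = 6, Σ1 = 4.
Moment sums: Σx^2·y = 945, Σx·y = 151, Σy = 38.
MᵀM·[p, q, r]ᵀ = Mᵀy becomes [[1298, 216, 38]; [216, 38, 6]; [38, 6, 4]]·[p, q, r]ᵀ = [945, 151, 38]ᵀ.
Row-reducing yields p = 995/946, q = -2389/946, r = 1559/473.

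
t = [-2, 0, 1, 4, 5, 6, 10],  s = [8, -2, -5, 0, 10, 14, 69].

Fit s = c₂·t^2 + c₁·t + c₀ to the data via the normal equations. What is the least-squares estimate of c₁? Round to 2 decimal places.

c₁ = -3.22

Forming MᵀM = [[12194, 1398, 182]; [1398, 182, 24]; [182, 24, 7]] and Mᵀs = [7681, 803, 94]ᵀ gives MᵀM·[c₂, c₁, c₀]ᵀ = Mᵀs.
Inverting the 3×3 Gram matrix, [c₂, c₁, c₀]ᵀ = [11423/11032, -5069/1576, -13599/5516]ᵀ.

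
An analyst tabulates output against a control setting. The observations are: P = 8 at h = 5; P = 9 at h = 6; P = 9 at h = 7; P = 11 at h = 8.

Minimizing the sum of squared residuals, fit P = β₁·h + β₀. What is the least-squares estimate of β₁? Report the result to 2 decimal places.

β₁ = 0.90

XᵀX·[β₁, β₀]ᵀ = XᵀP reads: 174·β₁ + 26·β₀ = 245;  26·β₁ + 4·β₀ = 37.
det = 174·4 − 26² = 20.
β₁ = (245·4 − 26·37)/20 = 9/10; β₀ = (174·37 − 26·245)/20 = 17/5.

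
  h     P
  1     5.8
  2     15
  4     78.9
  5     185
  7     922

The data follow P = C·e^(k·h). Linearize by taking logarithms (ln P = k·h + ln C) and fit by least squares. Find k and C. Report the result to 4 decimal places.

Taking logs, ln P = k·h + ln C, so regress ln P on h.
Σh = 19.0000, Σ(h)² = 95.0000, Σln P = 20.8810, Σh·ln P = 98.5343.
Normal system: [[95.0000, 19.0000]; [19.0000, 5]]·[k, ln C]ᵀ = [98.5343, 20.8810]ᵀ.
Slope k = (n·Σh·ln P − Σh·Σln P)/(n·Σ(h)² − (Σh)²) = (5·98.5343 − 19.0000·20.8810)/114.0000 = 0.84151; ln C = (Σln P − k·Σh)/n = 0.97845, so C = exp(0.97845) = 2.66032.

k = 0.8415, C = 2.6603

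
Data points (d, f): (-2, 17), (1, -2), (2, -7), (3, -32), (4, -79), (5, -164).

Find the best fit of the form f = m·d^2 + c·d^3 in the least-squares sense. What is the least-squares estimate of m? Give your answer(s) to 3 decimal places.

m = 1.176

The normal system AᵀA·[m, c]ᵀ = Aᵀf is [[995, 4393]; [4393, 20579]]·[m, c]ᵀ = [-5614, -26614]ᵀ.
Eliminating c: 20579·(row 1) − 4393·(row 2) gives 1177656·m = 20579·(-5614) − 4393·(-26614) = 1384796, so m = 346199/294414.
Then c = ((-26614) − 4393·(346199/294414))/20579 = -454657/294414.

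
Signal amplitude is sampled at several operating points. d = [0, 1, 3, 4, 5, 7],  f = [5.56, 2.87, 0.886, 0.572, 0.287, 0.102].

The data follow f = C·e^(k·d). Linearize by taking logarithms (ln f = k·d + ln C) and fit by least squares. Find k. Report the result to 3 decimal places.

k = -0.569

Taking logs, ln f = k·d + ln C, so regress ln f on d.
Σd = 20.0000, Σ(d)² = 100.0000, Σln f = -1.4408, Σd·ln f = -23.7641.
Equations: 100.0000·k + 20.0000·ln C = -23.7641;  20.0000·k + 6·ln C = -1.4408.
Slope k = (n·Σd·ln f − Σd·Σln f)/(n·Σ(d)² − (Σd)²) = (6·-23.7641 − 20.0000·-1.4408)/200.0000 = -0.56884; ln C = (Σln f − k·Σd)/n = 1.65601.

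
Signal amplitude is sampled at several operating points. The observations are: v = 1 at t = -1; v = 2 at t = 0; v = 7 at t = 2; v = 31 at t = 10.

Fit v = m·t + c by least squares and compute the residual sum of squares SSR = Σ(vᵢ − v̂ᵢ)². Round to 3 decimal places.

With design matrix A, AᵀA = [[105, 11]; [11, 4]] and Aᵀv = [323, 41]ᵀ.
Δ = 105·4 − 11² = 299.
m = (323·4 − 11·41)/299 = 841/299; c = (105·41 − 11·323)/299 = 752/299.
Residuals: 388/299, -154/299, -341/299, 107/299; SSR = 1010/299.

SSR = 3.378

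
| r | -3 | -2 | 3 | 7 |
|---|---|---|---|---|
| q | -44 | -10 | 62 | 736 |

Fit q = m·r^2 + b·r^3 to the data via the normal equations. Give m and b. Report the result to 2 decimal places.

From the data, Σr^2·r^2 = 2579, Σr^2·r^3 = 16775, Σr^3·r^3 = 119171.
For Xᵀq: Σr^2·q = 36186, Σr^3·q = 255390.
Determinant 2579·119171 − 16775² = 25941384.
m = (36186·119171 − 16775·255390)/25941384 = 782071/720594; b = (2579·255390 − 16775·36186)/25941384 = 1434185/720594.

m = 1.09, b = 1.99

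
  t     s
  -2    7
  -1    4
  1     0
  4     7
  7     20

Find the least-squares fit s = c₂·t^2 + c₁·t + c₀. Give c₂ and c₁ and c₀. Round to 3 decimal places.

c₂ = 0.556, c₁ = -1.263, c₀ = 1.976

Entries of AᵀA: Σt^2·t^2 = 2675, Σt^2·t = 399, Σt^2 = 71, Σt·t = 71, Σt = 9, Σ1 = 5.
For Aᵀs: Σt^2·s = 1124, Σt·s = 150, Σs = 38.
So AᵀA·[c₂, c₁, c₀]ᵀ = Aᵀs: [[2675, 399, 71]; [399, 71, 9]; [71, 9, 5]]·[c₂, c₁, c₀]ᵀ = [1124, 150, 38]ᵀ.
Inverting the 3×3 Gram matrix, [c₂, c₁, c₀]ᵀ = [589/1059, -446/353, 2093/1059]ᵀ.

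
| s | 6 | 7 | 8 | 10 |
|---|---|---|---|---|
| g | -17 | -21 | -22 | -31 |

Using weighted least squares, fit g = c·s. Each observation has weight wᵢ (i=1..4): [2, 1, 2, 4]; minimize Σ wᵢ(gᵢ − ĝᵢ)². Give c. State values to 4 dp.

c = -2.9938

From the data, Σwᵢ·s·s = 649.
Moment sums: Σwᵢ·s·g = -1943.
Hence c = -1943 / 649 ≈ -2.99384.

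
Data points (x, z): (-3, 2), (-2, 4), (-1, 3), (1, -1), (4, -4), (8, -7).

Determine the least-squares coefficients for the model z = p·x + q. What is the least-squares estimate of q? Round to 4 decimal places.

q = 0.6622

The normal system MᵀM·[p, q]ᵀ = Mᵀz is [[95, 7]; [7, 6]]·[p, q]ᵀ = [-90, -3]ᵀ.
det = 95·6 − 7² = 521.
p = ((-90)·6 − 7·(-3))/521 = -519/521; q = (95·(-3) − 7·(-90))/521 = 345/521.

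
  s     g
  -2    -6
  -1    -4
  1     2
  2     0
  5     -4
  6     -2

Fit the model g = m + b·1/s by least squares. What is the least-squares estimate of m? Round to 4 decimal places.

Entries of XᵀX: Σ1 = 6, Σ1/s = 11/30, Σ1/s·1/s = 2311/900.
And Σg = -14, Σ1/s·g = 118/15.
Normal equations: [[6, 11/30]; [11/30, 2311/900]]·[m, b]ᵀ = [-14, 118/15]ᵀ.
det = 6·(2311/900) − (11/30)² = 2749/180.
m = ((-14)·(2311/900) − (11/30)·(118/15))/(2749/180) = -6990/2749; b = (6·(118/15) − (11/30)·(-14))/(2749/180) = 9420/2749.

m = -2.5427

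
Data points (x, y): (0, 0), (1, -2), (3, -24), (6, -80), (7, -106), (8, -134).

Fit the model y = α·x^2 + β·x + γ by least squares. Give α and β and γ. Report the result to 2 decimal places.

α = -1.74, β = -3.04, γ = 1.12

AᵀA·[α, β, γ]ᵀ = Aᵀy reads: 7875·α + 1099·β + 159·γ = -16868;  1099·α + 159·β + 25·γ = -2368;  159·α + 25·β + 6·γ = -346.
Row-reducing yields α = -13363/7680, β = -7789/2560, γ = 4301/3840.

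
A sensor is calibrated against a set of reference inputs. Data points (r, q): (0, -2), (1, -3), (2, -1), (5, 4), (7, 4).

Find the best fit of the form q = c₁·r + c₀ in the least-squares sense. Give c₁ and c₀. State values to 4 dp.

c₁ = 1.0882, c₀ = -2.8647

Compute the Gram sums: Σr·r = 79, Σr = 15, Σ1 = 5.
Right-hand side: Σr·q = 43, Σq = 2.
Normal equations: [[79, 15]; [15, 5]]·[c₁, c₀]ᵀ = [43, 2]ᵀ.
det = 79·5 − 15² = 170.
c₁ = (43·5 − 15·2)/170 = 37/34; c₀ = (79·2 − 15·43)/170 = -487/170.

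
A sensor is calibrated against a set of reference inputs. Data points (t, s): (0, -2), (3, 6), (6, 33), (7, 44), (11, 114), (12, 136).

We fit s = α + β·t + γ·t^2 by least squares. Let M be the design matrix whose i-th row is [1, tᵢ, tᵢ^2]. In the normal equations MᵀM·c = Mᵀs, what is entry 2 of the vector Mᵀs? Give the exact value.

3410

Entry 2 ↔ basis t, so (Mᵀs)_{2} = Σᵢ (t)·sᵢ = (0)·(-2) + (3)·(6) + (6)·(33) + (7)·(44) + (11)·(114) + (12)·(136) = 3410.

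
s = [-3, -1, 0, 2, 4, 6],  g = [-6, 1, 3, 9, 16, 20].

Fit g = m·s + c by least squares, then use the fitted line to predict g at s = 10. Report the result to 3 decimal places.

ĝ = 32.488

MᵀM·[m, c]ᵀ = Mᵀg reads: 66·m + 8·c = 219;  8·m + 6·c = 43.
det = 66·6 − 8² = 332.
m = (219·6 − 8·43)/332 = 485/166; c = (66·43 − 8·219)/332 = 543/166.
At s = 10: ĝ = (485/166)·(10) + (543/166)·(1) = 5393/166.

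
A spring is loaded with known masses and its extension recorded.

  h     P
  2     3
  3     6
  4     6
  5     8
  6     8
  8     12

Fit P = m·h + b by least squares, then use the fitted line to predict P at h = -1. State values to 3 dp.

P̂ = -0.443

MᵀM·[m, b]ᵀ = MᵀP reads: 154·m + 28·b = 232;  28·m + 6·b = 43.
(Σh·h = 154, Σh = 28, Σ1 = 6, Σh·P = 232, ΣP = 43.)
Eliminating b: 6·(row 1) − 28·(row 2) gives 140·m = 6·232 − 28·43 = 188, so m = 47/35.
Then b = (43 − 28·(47/35))/6 = 9/10.
At h = -1: P̂ = (47/35)·(-1) + (9/10)·(1) = -31/70.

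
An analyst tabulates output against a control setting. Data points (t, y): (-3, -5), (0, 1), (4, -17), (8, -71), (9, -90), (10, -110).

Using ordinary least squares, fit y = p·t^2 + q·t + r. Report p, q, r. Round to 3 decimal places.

p = -1.049, q = -0.722, r = 1.901

Entries of MᵀM: Σt^2·t^2 = 20994, Σt^2·t = 2278, Σt^2 = 270, Σt·t = 270, Σt = 28, Σ1 = 6.
For Mᵀy: Σt^2·y = -23151, Σt·y = -2531, Σy = -292.
Normal equations: [[20994, 2278, 270]; [2278, 270, 28]; [270, 28, 6]]·[p, q, r]ᵀ = [-23151, -2531, -292]ᵀ.
Inverting the 3×3 Gram matrix, [p, q, r]ᵀ = [-154127/146955, -70771/97970, 279302/146955]ᵀ.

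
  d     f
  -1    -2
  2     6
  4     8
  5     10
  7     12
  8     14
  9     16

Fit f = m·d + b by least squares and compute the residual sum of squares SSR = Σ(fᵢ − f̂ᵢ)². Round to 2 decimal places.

SSR = 5.65

Forming AᵀA = [[240, 34]; [34, 7]] and Aᵀf = [436, 64]ᵀ gives AᵀA·[m, b]ᵀ = Aᵀf.
Δ = 240·7 − 34² = 524.
m = (436·7 − 34·64)/524 = 219/131; b = (240·64 − 34·436)/524 = 134/131.
Residuals: -177/131, 214/131, 38/131, 81/131, -95/131, -52/131, -9/131; SSR = 740/131.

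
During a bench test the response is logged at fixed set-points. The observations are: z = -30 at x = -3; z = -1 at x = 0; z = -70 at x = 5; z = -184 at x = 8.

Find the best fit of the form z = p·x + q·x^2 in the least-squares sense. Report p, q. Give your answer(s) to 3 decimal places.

The normal system AᵀA·[p, q]ᵀ = Aᵀz is [[98, 610]; [610, 4802]]·[p, q]ᵀ = [-1732, -13796]ᵀ.
Eliminating q: 4802·(row 1) − 610·(row 2) gives 98496·p = 4802·(-1732) − 610·(-13796) = 98496, so p = 1.
Then q = ((-13796) − 610·1)/4802 = -3.

p = 1.000, q = -3.000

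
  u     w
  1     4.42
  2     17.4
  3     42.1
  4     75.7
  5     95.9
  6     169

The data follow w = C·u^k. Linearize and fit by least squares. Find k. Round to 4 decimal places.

k = 1.9979

Taking logs, ln w = k·ln u + ln C, so regress ln w on ln u.
Sums: Σln u = 6.5793, Σ(ln u)² = 9.4099, Σln w = 22.1026, Σln u·ln w = 28.6229.
Normal system: [[9.4099, 6.5793]; [6.5793, 6]]·[k, ln C]ᵀ = [28.6229, 22.1026]ᵀ.
Solving (det = 13.1729): k = 1.99794, ln C = 1.49295.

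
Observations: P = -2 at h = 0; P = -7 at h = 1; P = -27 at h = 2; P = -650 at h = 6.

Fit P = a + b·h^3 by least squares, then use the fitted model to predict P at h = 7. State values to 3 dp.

With design matrix M, MᵀM = [[4, 225]; [225, 46721]] and MᵀP = [-686, -140623]ᵀ.
det = 4·46721 − 225² = 136259.
a = ((-686)·46721 − 225·(-140623))/136259 = -410431/136259; b = (4·(-140623) − 225·(-686))/136259 = -408142/136259.
At h = 7: P̂ = (-410431/136259)·(1) + (-408142/136259)·(343) = -140403137/136259.

P̂ = -1030.414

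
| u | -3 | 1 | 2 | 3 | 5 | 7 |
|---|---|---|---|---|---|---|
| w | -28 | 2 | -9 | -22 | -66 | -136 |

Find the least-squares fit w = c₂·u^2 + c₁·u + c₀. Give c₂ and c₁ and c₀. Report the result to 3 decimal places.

Compute the Gram sums: Σu^2·u^2 = 3205, Σu^2·u = 477, Σu^2 = 97, Σu·u = 97, Σu = 15, Σ1 = 6.
For Xᵀw: Σu^2·w = -8798, Σu·w = -1280, Σw = -259.
XᵀX·[c₂, c₁, c₀]ᵀ = Xᵀw becomes [[3205, 477, 97]; [477, 97, 15]; [97, 15, 6]]·[c₂, c₁, c₀]ᵀ = [-8798, -1280, -259]ᵀ.
Inverting the 3×3 Gram matrix, [c₂, c₁, c₀]ᵀ = [-2455/826, 895/826, 898/413]ᵀ.

c₂ = -2.972, c₁ = 1.084, c₀ = 2.174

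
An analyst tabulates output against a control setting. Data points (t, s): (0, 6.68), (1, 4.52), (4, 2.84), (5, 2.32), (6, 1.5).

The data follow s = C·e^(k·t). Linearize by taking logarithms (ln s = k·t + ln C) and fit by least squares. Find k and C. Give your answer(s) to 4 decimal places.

k = -0.2205, C = 6.3310

Let Y = ln s. Fitting Y = k·t + ln C by least squares:
Sums: Σt = 16.0000, Σ(t)² = 78.0000, Σln s = 5.6985, Σt·ln s = 12.3244.
Normal system: [[78.0000, 16.0000]; [16.0000, 5]]·[k, ln C]ᵀ = [12.3244, 5.6985]ᵀ.
Solving (det = 134.0000): k = -0.22055, ln C = 1.84545, so C = exp(1.84545) = 6.33097.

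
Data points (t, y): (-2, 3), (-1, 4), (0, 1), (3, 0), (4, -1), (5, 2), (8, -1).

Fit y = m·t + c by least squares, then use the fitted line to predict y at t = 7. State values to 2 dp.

ŷ = -0.71

Normal-equation sums: Σt·t = 119, Σt = 17, Σ1 = 7.
Right-hand side: Σt·y = -12, Σy = 8.
AᵀA·[m, c]ᵀ = Aᵀy becomes [[119, 17]; [17, 7]]·[m, c]ᵀ = [-12, 8]ᵀ.
Δ = 119·7 − 17² = 544.
m = ((-12)·7 − 17·8)/544 = -55/136; c = (119·8 − 17·(-12))/544 = 17/8.
At t = 7: ŷ = (-55/136)·(7) + (17/8)·(1) = -12/17.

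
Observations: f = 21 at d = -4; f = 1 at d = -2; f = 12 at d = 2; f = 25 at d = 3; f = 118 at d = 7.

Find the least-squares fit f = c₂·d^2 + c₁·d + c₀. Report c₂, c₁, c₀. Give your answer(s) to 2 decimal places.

c₂ = 2.06, c₁ = 2.65, c₀ = -1.64

Setting ∂/∂c₂ … = 0 gives: 2770·c₂ + 306·c₁ + 82·c₀ = 6395;  306·c₂ + 82·c₁ + 6·c₀ = 839;  82·c₂ + 6·c₁ + 5·c₀ = 177.
Solving the 3×3 system (Gaussian elimination) gives c₂ = 81959/39692, c₁ = 105031/39692, c₀ = -16267/9923.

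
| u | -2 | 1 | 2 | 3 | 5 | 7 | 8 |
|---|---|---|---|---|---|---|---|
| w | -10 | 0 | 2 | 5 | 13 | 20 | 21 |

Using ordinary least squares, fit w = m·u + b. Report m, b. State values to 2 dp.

m = 3.22, b = -3.74

Forming XᵀX = [[156, 24]; [24, 7]] and Xᵀw = [412, 51]ᵀ gives XᵀX·[m, b]ᵀ = Xᵀw.
Eliminating b: 7·(row 1) − 24·(row 2) gives 516·m = 7·412 − 24·51 = 1660, so m = 415/129.
Then b = (51 − 24·(415/129))/7 = -161/43.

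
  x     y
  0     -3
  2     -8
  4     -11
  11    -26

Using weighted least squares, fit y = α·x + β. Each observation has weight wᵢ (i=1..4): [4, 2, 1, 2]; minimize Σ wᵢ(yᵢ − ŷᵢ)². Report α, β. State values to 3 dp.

The normal system AᵀWA·[α, β]ᵀ = AᵀWy is [[266, 30]; [30, 9]]·[α, β]ᵀ = [-648, -91]ᵀ.
Determinant 266·9 − 30² = 1494.
α = ((-648)·9 − 30·(-91))/1494 = -517/249; β = (266·(-91) − 30·(-648))/1494 = -2383/747.

α = -2.076, β = -3.190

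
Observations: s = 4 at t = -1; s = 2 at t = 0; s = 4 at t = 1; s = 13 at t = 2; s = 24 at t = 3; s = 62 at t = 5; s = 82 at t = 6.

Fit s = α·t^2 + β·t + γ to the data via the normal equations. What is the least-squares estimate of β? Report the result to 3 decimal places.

Entries of XᵀX: Σt^2·t^2 = 2020, Σt^2·t = 376, Σt^2 = 76, Σt·t = 76, Σt = 16, Σ1 = 7.
And Σt^2·s = 4778, Σt·s = 900, Σs = 191.
XᵀX·[α, β, γ]ᵀ = Xᵀs becomes [[2020, 376, 76]; [376, 76, 16]; [76, 16, 7]]·[α, β, γ]ᵀ = [4778, 900, 191]ᵀ.
Inverting the 3×3 Gram matrix, [α, β, γ]ᵀ = [3757/1806, 976/903, 671/301]ᵀ.

β = 1.081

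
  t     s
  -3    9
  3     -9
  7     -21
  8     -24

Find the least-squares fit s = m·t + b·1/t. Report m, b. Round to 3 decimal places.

m = -3.000, b = 0.000

Normal-equation sums: Σt·t = 131, Σt·1/t = 4, Σ1/t·1/t = 7289/28224.
Right-hand side: Σt·s = -393, Σ1/t·s = -12.
Δ = 131·(7289/28224) − 4² = 503275/28224.
m = ((-393)·(7289/28224) − 4·(-12))/(503275/28224) = -3; b = (131·(-12) − 4·(-393))/(503275/28224) = 0.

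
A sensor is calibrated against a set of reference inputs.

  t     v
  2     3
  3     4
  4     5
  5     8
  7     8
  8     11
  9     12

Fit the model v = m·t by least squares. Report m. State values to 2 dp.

m = 1.33

The normal equations are: 248·m = 330.
Hence m = 330 / 248 ≈ 1.33065.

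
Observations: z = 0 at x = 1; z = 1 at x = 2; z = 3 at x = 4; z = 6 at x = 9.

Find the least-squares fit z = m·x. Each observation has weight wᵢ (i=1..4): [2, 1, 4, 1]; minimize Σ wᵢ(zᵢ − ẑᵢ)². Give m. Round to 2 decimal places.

m = 0.69

Normal-equation sums: Σwᵢ·x·x = 151.
For MᵀWz: Σwᵢ·x·z = 104.
Normal equations: [[151]]·[m]ᵀ = [104]ᵀ.
Hence m = 104 / 151 ≈ 0.688742.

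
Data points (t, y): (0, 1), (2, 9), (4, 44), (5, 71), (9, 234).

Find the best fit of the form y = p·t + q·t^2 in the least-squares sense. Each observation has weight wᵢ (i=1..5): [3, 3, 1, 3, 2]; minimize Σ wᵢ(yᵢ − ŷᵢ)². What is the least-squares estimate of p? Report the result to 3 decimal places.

MᵀWM·[p, q]ᵀ = MᵀWy reads: 265·p + 1921·q = 5507;  1921·p + 15301·q = 44045.
(Σwᵢ·t·t = 265, Σwᵢ·t·t^2 = 1921, Σwᵢ·t^2·t^2 = 15301, Σwᵢ·t·y = 5507, Σwᵢ·t^2·y = 44045.)
Determinant 265·15301 − 1921² = 364524.
p = (5507·15301 − 1921·44045)/364524 = -57973/60754; q = (265·44045 − 1921·5507)/364524 = 182163/60754.

p = -0.954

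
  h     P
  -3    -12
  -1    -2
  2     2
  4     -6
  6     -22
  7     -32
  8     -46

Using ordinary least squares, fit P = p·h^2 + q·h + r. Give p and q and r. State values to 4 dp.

Normal-equation sums: Σh^2·h^2 = 8147, Σh^2·h = 1115, Σh^2 = 179, Σh·h = 179, Σh = 23, Σ1 = 7.
Right-hand side: Σh^2·P = -5502, Σh·P = -706, ΣP = -118.
Solving the 3×3 system (Gaussian elimination) gives p = -39062/40089, q = 75611/40089, r = 24883/13363.

p = -0.9744, q = 1.8861, r = 1.8621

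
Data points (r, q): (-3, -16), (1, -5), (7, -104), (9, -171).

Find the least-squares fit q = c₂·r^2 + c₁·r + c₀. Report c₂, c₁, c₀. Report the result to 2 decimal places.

c₂ = -1.98, c₁ = -0.97, c₀ = -1.38

XᵀX·[c₂, c₁, c₀]ᵀ = Xᵀq reads: 9044·c₂ + 1046·c₁ + 140·c₀ = -19096;  1046·c₂ + 140·c₁ + 14·c₀ = -2224;  140·c₂ + 14·c₁ + 4·c₀ = -296.
Inverting the 3×3 Gram matrix, [c₂, c₁, c₀]ᵀ = [-2801/1416, -343/354, -11/8]ᵀ.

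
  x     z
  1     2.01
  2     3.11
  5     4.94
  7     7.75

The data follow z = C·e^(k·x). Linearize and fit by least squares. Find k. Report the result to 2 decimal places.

Linearized form: ln z = k·x + ln C. From the 4 transformed points,
Sums: Σx = 15.0000, Σ(x)² = 79.0000, Σln z = 5.4778, Σx·ln z = 25.2881.
Normal system: [[79.0000, 15.0000]; [15.0000, 4]]·[k, ln C]ᵀ = [25.2881, 5.4778]ᵀ.
Solving (det = 91.0000): k = 0.20863, ln C = 0.58711.

k = 0.21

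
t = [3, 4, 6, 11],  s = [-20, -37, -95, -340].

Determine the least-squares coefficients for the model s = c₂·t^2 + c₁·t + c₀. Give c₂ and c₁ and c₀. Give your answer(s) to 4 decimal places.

c₂ = -3.0103, c₁ = 2.0431, c₀ = 1.7113

Entries of MᵀM: Σt^2·t^2 = 16274, Σt^2·t = 1638, Σt^2 = 182, Σt·t = 182, Σt = 24, Σ1 = 4.
And Σt^2·s = -45332, Σt·s = -4518, Σs = -492.
Row-reducing yields c₂ = -8456/2809, c₁ = 5739/2809, c₀ = 4807/2809.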